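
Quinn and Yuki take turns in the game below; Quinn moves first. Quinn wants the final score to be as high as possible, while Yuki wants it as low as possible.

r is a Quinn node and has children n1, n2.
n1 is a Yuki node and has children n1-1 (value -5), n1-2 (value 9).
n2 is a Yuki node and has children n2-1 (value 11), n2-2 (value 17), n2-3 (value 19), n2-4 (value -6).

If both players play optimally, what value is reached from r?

-5

n1 (Yuki): min(-5, 9) = -5
n2 (Yuki): min(11, 17, 19, -6) = -6
r (Quinn): max(-5, -6) = -5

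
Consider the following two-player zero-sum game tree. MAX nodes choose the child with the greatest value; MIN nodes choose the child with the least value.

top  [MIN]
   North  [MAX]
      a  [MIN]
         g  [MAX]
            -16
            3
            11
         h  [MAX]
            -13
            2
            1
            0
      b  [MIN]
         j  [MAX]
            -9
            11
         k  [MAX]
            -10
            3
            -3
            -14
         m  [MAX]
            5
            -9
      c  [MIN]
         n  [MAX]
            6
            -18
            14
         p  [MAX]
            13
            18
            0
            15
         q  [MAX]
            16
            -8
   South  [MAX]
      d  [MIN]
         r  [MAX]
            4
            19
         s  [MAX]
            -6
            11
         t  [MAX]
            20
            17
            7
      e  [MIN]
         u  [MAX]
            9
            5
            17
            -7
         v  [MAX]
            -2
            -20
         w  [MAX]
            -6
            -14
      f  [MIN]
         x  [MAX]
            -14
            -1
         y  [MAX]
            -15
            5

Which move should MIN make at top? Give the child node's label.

South

g (MAX): max(-16, 3, 11) = 11
h (MAX): max(-13, 2, 1, 0) = 2
a (MIN): min(11, 2) = 2
j (MAX): max(-9, 11) = 11
k (MAX): max(-10, 3, -3, -14) = 3
m (MAX): max(5, -9) = 5
b (MIN): min(11, 3, 5) = 3
n (MAX): max(6, -18, 14) = 14
p (MAX): max(13, 18, 0, 15) = 18
q (MAX): max(16, -8) = 16
c (MIN): min(14, 18, 16) = 14
North (MAX): max(2, 3, 14) = 14
r (MAX): max(4, 19) = 19
s (MAX): max(-6, 11) = 11
t (MAX): max(20, 17, 7) = 20
d (MIN): min(19, 11, 20) = 11
u (MAX): max(9, 5, 17, -7) = 17
v (MAX): max(-2, -20) = -2
w (MAX): max(-6, -14) = -6
e (MIN): min(17, -2, -6) = -6
x (MAX): max(-14, -1) = -1
y (MAX): max(-15, 5) = 5
f (MIN): min(-1, 5) = -1
South (MAX): max(11, -6, -1) = 11
top (MIN): min(14, 11) = 11
MIN at top wants the lowest of {North=14, South=11}, so chooses South.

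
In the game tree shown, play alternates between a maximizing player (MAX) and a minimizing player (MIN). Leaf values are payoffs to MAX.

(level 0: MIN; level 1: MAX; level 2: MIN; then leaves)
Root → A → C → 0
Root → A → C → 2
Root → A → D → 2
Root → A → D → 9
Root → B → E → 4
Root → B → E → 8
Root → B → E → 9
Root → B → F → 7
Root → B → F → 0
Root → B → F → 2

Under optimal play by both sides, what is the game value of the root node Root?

C (MIN): min(0, 2) = 0
D (MIN): min(2, 9) = 2
A (MAX): max(0, 2) = 2
E (MIN): min(4, 8, 9) = 4
F (MIN): min(7, 0, 2) = 0
B (MAX): max(4, 0) = 4
Root (MIN): min(2, 4) = 2

2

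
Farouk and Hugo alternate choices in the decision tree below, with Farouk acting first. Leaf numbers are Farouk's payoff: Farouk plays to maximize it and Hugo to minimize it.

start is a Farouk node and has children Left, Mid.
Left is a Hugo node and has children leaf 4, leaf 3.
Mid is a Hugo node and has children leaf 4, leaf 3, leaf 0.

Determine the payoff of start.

Left (Hugo): min(4, 3) = 3
Mid (Hugo): min(4, 3, 0) = 0
start (Farouk): max(3, 0) = 3

3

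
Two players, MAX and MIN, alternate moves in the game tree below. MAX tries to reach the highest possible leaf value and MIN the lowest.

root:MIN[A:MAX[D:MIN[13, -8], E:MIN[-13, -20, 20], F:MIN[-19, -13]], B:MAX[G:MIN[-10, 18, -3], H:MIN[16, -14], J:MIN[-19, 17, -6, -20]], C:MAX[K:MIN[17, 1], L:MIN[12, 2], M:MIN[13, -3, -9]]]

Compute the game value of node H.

-14

H (MIN): min(16, -14) = -14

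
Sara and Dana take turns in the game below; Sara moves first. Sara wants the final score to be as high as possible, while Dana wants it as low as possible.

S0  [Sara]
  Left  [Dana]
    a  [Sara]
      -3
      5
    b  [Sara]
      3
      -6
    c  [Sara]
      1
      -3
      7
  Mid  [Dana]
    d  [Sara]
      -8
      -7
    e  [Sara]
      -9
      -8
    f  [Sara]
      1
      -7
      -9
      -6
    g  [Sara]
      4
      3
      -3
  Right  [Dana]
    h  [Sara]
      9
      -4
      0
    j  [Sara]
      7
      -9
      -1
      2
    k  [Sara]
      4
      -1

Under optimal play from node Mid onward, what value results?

d (Sara): max(-8, -7) = -7
e (Sara): max(-9, -8) = -8
f (Sara): max(1, -7, -9, -6) = 1
g (Sara): max(4, 3, -3) = 4
Mid (Dana): min(-7, -8, 1, 4) = -8

-8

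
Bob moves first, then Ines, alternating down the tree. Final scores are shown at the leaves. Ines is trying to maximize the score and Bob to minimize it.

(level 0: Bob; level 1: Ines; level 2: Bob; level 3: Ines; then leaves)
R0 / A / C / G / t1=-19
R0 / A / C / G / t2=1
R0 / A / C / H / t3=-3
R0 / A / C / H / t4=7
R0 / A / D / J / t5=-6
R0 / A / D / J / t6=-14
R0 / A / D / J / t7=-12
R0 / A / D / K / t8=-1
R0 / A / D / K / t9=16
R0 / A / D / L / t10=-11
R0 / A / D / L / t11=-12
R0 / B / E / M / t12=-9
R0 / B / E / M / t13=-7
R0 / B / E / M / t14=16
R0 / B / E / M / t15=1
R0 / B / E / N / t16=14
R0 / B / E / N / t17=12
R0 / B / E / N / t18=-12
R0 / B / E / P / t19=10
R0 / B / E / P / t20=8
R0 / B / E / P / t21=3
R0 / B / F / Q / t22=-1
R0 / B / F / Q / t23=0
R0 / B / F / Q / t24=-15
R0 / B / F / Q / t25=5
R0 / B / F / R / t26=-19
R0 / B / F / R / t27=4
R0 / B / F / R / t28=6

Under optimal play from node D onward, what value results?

J (Ines): max(-6, -14, -12) = -6
K (Ines): max(-1, 16) = 16
L (Ines): max(-11, -12) = -11
D (Bob): min(-6, 16, -11) = -11

-11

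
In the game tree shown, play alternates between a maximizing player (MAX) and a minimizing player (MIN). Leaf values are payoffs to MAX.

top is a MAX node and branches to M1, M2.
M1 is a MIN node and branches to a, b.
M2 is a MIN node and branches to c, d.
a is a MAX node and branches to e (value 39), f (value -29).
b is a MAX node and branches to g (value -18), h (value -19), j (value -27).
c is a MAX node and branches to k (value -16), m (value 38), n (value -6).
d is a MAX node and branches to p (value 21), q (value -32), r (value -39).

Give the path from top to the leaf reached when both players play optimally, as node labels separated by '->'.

top -> M2 -> d -> p

a (MAX): max(39, -29) = 39
b (MAX): max(-18, -19, -27) = -18
M1 (MIN): min(39, -18) = -18
c (MAX): max(-16, 38, -6) = 38
d (MAX): max(21, -32, -39) = 21
M2 (MIN): min(38, 21) = 21
top (MAX): max(-18, 21) = 21
At top, MAX picks M2 (highest: 21).
At M2, MIN picks d (lowest: 21).
At d, MAX picks p (highest: 21).
Terminal value 21.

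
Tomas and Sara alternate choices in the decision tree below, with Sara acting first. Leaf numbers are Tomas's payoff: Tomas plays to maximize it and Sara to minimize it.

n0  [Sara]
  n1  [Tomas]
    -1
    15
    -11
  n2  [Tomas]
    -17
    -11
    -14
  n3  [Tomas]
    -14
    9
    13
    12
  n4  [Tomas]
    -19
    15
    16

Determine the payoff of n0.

n1 (Tomas): max(-1, 15, -11) = 15
n2 (Tomas): max(-17, -11, -14) = -11
n3 (Tomas): max(-14, 9, 13, 12) = 13
n4 (Tomas): max(-19, 15, 16) = 16
n0 (Sara): min(15, -11, 13, 16) = -11

-11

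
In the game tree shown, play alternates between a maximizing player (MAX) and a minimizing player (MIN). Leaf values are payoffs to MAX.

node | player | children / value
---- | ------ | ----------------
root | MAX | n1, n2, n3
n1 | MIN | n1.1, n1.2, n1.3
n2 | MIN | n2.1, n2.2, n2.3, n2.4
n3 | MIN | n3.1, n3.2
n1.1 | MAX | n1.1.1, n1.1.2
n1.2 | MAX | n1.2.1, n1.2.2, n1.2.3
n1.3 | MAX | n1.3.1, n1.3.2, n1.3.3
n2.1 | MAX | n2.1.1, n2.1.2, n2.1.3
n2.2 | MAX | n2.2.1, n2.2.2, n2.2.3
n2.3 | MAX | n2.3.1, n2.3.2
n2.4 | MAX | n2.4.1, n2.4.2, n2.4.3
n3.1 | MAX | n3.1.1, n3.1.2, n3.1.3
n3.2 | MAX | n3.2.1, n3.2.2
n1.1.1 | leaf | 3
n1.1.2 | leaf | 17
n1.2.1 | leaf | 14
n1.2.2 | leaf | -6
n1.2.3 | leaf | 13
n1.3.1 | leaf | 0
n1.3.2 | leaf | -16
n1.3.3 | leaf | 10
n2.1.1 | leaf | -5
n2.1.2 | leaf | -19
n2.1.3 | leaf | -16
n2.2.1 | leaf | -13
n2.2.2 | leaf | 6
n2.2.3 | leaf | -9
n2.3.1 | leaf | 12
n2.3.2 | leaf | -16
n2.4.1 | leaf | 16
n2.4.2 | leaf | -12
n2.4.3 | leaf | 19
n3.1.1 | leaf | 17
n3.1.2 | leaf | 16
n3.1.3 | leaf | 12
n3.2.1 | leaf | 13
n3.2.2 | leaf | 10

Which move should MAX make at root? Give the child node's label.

n3

n1.1 (MAX): max(3, 17) = 17
n1.2 (MAX): max(14, -6, 13) = 14
n1.3 (MAX): max(0, -16, 10) = 10
n1 (MIN): min(17, 14, 10) = 10
n2.1 (MAX): max(-5, -19, -16) = -5
n2.2 (MAX): max(-13, 6, -9) = 6
n2.3 (MAX): max(12, -16) = 12
n2.4 (MAX): max(16, -12, 19) = 19
n2 (MIN): min(-5, 6, 12, 19) = -5
n3.1 (MAX): max(17, 16, 12) = 17
n3.2 (MAX): max(13, 10) = 13
n3 (MIN): min(17, 13) = 13
root (MAX): max(10, -5, 13) = 13
MAX at root wants the highest of {n1=10, n2=-5, n3=13}, so chooses n3.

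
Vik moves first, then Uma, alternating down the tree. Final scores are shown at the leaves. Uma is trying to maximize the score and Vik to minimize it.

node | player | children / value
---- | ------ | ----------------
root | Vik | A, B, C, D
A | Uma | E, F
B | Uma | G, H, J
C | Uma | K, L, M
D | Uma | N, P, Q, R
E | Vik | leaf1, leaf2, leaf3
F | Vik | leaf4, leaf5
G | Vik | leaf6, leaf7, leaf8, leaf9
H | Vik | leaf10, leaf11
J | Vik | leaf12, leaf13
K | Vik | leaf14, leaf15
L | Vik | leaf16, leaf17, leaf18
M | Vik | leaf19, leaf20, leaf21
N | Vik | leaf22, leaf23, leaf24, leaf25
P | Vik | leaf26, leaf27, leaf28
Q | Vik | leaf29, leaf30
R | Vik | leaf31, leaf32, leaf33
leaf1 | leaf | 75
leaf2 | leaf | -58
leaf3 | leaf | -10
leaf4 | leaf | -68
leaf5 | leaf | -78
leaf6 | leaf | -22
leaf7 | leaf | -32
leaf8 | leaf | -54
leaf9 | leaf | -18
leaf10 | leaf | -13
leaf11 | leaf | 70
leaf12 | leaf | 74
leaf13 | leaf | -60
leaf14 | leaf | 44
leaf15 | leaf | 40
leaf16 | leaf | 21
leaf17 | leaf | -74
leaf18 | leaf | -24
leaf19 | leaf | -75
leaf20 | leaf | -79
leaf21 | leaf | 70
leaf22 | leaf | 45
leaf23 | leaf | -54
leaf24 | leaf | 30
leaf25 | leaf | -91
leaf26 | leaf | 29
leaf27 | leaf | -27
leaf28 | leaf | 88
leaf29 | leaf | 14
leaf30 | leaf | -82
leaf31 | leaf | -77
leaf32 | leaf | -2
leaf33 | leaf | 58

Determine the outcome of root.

-58

E (Vik): min(75, -58, -10) = -58
F (Vik): min(-68, -78) = -78
A (Uma): max(-58, -78) = -58
G (Vik): min(-22, -32, -54, -18) = -54
H (Vik): min(-13, 70) = -13
J (Vik): min(74, -60) = -60
B (Uma): max(-54, -13, -60) = -13
K (Vik): min(44, 40) = 40
L (Vik): min(21, -74, -24) = -74
M (Vik): min(-75, -79, 70) = -79
C (Uma): max(40, -74, -79) = 40
N (Vik): min(45, -54, 30, -91) = -91
P (Vik): min(29, -27, 88) = -27
Q (Vik): min(14, -82) = -82
R (Vik): min(-77, -2, 58) = -77
D (Uma): max(-91, -27, -82, -77) = -27
root (Vik): min(-58, -13, 40, -27) = -58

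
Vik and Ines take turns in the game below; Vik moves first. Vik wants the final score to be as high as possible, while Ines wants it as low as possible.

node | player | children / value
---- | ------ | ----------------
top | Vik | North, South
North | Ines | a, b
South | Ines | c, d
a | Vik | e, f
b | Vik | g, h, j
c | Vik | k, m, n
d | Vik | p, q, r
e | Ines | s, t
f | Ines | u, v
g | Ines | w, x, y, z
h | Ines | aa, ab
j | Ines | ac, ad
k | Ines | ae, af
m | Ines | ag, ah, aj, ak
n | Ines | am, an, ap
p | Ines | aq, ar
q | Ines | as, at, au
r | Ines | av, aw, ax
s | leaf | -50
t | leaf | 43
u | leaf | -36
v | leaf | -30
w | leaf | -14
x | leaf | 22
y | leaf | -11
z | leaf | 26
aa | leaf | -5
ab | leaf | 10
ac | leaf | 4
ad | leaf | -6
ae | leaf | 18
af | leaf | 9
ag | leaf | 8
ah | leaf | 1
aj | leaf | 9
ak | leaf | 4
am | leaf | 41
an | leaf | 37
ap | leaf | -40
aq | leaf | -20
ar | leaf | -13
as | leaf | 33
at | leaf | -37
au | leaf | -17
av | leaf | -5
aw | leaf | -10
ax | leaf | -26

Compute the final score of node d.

p (Ines): min(-20, -13) = -20
q (Ines): min(33, -37, -17) = -37
r (Ines): min(-5, -10, -26) = -26
d (Vik): max(-20, -37, -26) = -20

-20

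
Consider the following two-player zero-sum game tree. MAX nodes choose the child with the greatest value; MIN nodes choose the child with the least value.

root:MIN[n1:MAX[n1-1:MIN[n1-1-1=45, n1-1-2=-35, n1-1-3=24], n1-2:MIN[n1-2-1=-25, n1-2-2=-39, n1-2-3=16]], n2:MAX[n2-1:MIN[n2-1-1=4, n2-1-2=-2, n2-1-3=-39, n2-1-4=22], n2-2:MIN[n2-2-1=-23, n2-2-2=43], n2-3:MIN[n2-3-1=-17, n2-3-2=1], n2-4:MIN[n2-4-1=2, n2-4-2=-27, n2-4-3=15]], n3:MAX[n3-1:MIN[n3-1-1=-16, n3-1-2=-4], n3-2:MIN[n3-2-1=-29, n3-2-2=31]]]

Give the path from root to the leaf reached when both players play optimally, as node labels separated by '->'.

root -> n1 -> n1-1 -> n1-1-2

n1-1 (MIN): min(45, -35, 24) = -35
n1-2 (MIN): min(-25, -39, 16) = -39
n1 (MAX): max(-35, -39) = -35
n2-1 (MIN): min(4, -2, -39, 22) = -39
n2-2 (MIN): min(-23, 43) = -23
n2-3 (MIN): min(-17, 1) = -17
n2-4 (MIN): min(2, -27, 15) = -27
n2 (MAX): max(-39, -23, -17, -27) = -17
n3-1 (MIN): min(-16, -4) = -16
n3-2 (MIN): min(-29, 31) = -29
n3 (MAX): max(-16, -29) = -16
root (MIN): min(-35, -17, -16) = -35
At root, MIN picks n1 (lowest: -35).
At n1, MAX picks n1-1 (highest: -35).
At n1-1, MIN picks n1-1-2 (lowest: -35).
Terminal value -35.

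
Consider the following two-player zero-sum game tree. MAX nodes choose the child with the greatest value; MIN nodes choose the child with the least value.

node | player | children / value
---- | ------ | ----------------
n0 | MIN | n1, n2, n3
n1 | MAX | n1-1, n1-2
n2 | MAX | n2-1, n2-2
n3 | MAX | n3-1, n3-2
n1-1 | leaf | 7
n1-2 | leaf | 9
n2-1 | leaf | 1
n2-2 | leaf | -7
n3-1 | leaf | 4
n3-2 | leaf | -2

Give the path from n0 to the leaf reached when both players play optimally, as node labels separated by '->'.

n1 (MAX): max(7, 9) = 9
n2 (MAX): max(1, -7) = 1
n3 (MAX): max(4, -2) = 4
n0 (MIN): min(9, 1, 4) = 1
At n0, MIN picks n2 (lowest: 1).
At n2, MAX picks n2-1 (highest: 1).
Terminal value 1.

n0 -> n2 -> n2-1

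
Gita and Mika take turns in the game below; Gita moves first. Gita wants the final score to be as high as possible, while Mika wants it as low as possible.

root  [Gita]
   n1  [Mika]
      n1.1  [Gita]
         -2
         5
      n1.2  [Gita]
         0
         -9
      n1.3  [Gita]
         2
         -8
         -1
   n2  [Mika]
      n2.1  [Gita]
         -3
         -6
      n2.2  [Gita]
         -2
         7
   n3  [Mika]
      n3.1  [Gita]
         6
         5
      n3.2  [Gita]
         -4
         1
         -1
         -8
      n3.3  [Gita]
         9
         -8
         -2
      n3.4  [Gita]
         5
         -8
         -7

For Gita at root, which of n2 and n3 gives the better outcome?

n3

n2.1 (Gita): max(-3, -6) = -3
n2.2 (Gita): max(-2, 7) = 7
n2 (Mika): min(-3, 7) = -3
n3.1 (Gita): max(6, 5) = 6
n3.2 (Gita): max(-4, 1, -1, -8) = 1
n3.3 (Gita): max(9, -8, -2) = 9
n3.4 (Gita): max(5, -8, -7) = 5
n3 (Mika): min(6, 1, 9, 5) = 1
Gita prefers the higher value; n2=-3, n3=1. n3 is better since 1 > -3.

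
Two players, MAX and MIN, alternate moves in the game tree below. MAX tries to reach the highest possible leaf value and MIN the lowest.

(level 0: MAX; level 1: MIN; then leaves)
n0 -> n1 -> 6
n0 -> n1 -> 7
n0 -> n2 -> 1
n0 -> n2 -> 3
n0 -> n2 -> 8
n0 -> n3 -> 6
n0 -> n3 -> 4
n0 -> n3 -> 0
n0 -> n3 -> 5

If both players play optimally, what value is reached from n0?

6

n1 (MIN): min(6, 7) = 6
n2 (MIN): min(1, 3, 8) = 1
n3 (MIN): min(6, 4, 0, 5) = 0
n0 (MAX): max(6, 1, 0) = 6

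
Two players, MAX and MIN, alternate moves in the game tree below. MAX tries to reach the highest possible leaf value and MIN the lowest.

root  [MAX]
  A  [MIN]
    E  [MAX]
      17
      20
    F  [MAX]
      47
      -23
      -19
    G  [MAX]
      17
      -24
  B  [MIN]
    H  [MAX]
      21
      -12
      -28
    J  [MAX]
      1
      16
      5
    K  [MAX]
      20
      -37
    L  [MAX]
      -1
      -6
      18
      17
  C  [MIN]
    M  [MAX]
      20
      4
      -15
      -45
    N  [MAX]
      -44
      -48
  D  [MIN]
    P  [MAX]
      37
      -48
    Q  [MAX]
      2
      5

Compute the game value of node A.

E (MAX): max(17, 20) = 20
F (MAX): max(47, -23, -19) = 47
G (MAX): max(17, -24) = 17
A (MIN): min(20, 47, 17) = 17

17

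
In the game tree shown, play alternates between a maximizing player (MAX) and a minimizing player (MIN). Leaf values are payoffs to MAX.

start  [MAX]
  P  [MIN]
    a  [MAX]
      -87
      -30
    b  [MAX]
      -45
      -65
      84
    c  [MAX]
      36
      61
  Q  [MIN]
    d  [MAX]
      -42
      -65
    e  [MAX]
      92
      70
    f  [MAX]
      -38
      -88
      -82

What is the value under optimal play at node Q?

-42

d (MAX): max(-42, -65) = -42
e (MAX): max(92, 70) = 92
f (MAX): max(-38, -88, -82) = -38
Q (MIN): min(-42, 92, -38) = -42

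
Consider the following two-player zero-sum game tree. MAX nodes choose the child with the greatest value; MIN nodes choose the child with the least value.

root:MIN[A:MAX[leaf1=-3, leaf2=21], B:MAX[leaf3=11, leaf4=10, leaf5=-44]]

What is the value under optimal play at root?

11

A (MAX): max(-3, 21) = 21
B (MAX): max(11, 10, -44) = 11
root (MIN): min(21, 11) = 11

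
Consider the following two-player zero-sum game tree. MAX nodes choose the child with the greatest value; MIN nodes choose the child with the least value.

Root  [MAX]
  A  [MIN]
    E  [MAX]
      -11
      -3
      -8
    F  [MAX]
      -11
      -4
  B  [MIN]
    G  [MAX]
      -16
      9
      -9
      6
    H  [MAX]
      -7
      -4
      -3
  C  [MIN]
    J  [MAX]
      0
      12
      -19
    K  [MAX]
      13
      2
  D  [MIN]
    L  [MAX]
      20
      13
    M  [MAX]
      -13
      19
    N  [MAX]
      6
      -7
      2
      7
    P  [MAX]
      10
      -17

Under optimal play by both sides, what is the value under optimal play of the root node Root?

12

E (MAX): max(-11, -3, -8) = -3
F (MAX): max(-11, -4) = -4
A (MIN): min(-3, -4) = -4
G (MAX): max(-16, 9, -9, 6) = 9
H (MAX): max(-7, -4, -3) = -3
B (MIN): min(9, -3) = -3
J (MAX): max(0, 12, -19) = 12
K (MAX): max(13, 2) = 13
C (MIN): min(12, 13) = 12
L (MAX): max(20, 13) = 20
M (MAX): max(-13, 19) = 19
N (MAX): max(6, -7, 2, 7) = 7
P (MAX): max(10, -17) = 10
D (MIN): min(20, 19, 7, 10) = 7
Root (MAX): max(-4, -3, 12, 7) = 12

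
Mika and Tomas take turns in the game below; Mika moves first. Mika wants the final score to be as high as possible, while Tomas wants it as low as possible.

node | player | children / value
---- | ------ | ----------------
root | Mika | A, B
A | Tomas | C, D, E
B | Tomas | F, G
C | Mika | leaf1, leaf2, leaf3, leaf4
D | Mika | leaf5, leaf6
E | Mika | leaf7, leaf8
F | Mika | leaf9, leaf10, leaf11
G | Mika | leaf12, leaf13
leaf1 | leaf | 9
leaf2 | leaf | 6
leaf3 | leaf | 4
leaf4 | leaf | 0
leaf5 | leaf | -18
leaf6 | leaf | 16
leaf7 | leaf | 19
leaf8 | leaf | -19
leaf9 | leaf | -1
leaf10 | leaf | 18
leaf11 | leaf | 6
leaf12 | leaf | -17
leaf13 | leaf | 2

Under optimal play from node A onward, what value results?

C (Mika): max(9, 6, 4, 0) = 9
D (Mika): max(-18, 16) = 16
E (Mika): max(19, -19) = 19
A (Tomas): min(9, 16, 19) = 9

9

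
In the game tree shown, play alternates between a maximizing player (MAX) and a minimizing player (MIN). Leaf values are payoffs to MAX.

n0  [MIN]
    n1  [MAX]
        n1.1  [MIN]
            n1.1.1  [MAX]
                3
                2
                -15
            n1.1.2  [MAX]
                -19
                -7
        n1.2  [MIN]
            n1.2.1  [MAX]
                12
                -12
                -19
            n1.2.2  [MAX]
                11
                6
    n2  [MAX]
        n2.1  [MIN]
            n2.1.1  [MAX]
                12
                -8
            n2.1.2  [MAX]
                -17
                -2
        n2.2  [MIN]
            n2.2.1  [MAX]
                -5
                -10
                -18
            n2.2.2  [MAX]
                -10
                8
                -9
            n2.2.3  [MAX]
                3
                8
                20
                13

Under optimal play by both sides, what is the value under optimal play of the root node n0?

n1.1.1 (MAX): max(3, 2, -15) = 3
n1.1.2 (MAX): max(-19, -7) = -7
n1.1 (MIN): min(3, -7) = -7
n1.2.1 (MAX): max(12, -12, -19) = 12
n1.2.2 (MAX): max(11, 6) = 11
n1.2 (MIN): min(12, 11) = 11
n1 (MAX): max(-7, 11) = 11
n2.1.1 (MAX): max(12, -8) = 12
n2.1.2 (MAX): max(-17, -2) = -2
n2.1 (MIN): min(12, -2) = -2
n2.2.1 (MAX): max(-5, -10, -18) = -5
n2.2.2 (MAX): max(-10, 8, -9) = 8
n2.2.3 (MAX): max(3, 8, 20, 13) = 20
n2.2 (MIN): min(-5, 8, 20) = -5
n2 (MAX): max(-2, -5) = -2
n0 (MIN): min(11, -2) = -2

-2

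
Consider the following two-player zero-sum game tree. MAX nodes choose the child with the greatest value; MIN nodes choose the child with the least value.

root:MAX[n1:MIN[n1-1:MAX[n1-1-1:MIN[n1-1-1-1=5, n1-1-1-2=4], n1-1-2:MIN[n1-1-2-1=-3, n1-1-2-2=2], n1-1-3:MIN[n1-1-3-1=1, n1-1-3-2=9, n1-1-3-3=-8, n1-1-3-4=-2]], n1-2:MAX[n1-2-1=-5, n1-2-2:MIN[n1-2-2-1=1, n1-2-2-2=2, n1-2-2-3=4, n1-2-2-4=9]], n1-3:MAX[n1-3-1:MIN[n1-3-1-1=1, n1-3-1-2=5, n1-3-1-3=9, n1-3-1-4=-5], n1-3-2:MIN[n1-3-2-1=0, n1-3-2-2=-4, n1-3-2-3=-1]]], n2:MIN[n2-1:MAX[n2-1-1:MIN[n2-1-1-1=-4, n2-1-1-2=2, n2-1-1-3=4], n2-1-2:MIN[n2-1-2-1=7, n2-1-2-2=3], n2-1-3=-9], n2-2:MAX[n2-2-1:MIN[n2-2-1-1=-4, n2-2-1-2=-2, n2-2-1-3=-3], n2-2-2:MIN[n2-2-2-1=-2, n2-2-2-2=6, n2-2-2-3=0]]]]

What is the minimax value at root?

n1-1-1 (MIN): min(5, 4) = 4
n1-1-2 (MIN): min(-3, 2) = -3
n1-1-3 (MIN): min(1, 9, -8, -2) = -8
n1-1 (MAX): max(4, -3, -8) = 4
n1-2-2 (MIN): min(1, 2, 4, 9) = 1
n1-2 (MAX): max(-5, 1) = 1
n1-3-1 (MIN): min(1, 5, 9, -5) = -5
n1-3-2 (MIN): min(0, -4, -1) = -4
n1-3 (MAX): max(-5, -4) = -4
n1 (MIN): min(4, 1, -4) = -4
n2-1-1 (MIN): min(-4, 2, 4) = -4
n2-1-2 (MIN): min(7, 3) = 3
n2-1 (MAX): max(-4, 3, -9) = 3
n2-2-1 (MIN): min(-4, -2, -3) = -4
n2-2-2 (MIN): min(-2, 6, 0) = -2
n2-2 (MAX): max(-4, -2) = -2
n2 (MIN): min(3, -2) = -2
root (MAX): max(-4, -2) = -2

-2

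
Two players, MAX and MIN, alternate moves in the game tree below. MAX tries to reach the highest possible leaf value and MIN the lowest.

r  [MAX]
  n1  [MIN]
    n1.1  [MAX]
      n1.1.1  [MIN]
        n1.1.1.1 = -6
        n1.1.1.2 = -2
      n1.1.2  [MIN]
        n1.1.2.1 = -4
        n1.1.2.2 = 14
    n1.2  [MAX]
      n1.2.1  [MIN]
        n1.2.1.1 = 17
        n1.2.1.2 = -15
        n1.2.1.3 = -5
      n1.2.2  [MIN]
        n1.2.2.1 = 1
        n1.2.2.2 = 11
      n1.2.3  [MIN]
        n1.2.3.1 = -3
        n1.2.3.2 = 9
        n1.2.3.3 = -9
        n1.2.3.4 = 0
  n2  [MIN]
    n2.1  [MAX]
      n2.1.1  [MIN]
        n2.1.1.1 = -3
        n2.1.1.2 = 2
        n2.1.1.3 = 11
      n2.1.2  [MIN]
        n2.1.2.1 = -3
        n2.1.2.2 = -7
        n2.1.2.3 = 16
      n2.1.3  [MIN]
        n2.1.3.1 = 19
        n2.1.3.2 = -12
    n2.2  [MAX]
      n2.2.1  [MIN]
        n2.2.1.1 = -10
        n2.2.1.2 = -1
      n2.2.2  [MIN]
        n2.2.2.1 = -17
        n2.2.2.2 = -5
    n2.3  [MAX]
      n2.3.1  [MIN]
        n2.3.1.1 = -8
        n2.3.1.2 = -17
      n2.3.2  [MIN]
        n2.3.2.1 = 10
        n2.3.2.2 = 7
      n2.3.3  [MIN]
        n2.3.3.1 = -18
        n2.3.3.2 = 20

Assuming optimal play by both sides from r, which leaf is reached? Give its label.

n1.1.1 (MIN): min(-6, -2) = -6
n1.1.2 (MIN): min(-4, 14) = -4
n1.1 (MAX): max(-6, -4) = -4
n1.2.1 (MIN): min(17, -15, -5) = -15
n1.2.2 (MIN): min(1, 11) = 1
n1.2.3 (MIN): min(-3, 9, -9, 0) = -9
n1.2 (MAX): max(-15, 1, -9) = 1
n1 (MIN): min(-4, 1) = -4
n2.1.1 (MIN): min(-3, 2, 11) = -3
n2.1.2 (MIN): min(-3, -7, 16) = -7
n2.1.3 (MIN): min(19, -12) = -12
n2.1 (MAX): max(-3, -7, -12) = -3
n2.2.1 (MIN): min(-10, -1) = -10
n2.2.2 (MIN): min(-17, -5) = -17
n2.2 (MAX): max(-10, -17) = -10
n2.3.1 (MIN): min(-8, -17) = -17
n2.3.2 (MIN): min(10, 7) = 7
n2.3.3 (MIN): min(-18, 20) = -18
n2.3 (MAX): max(-17, 7, -18) = 7
n2 (MIN): min(-3, -10, 7) = -10
r (MAX): max(-4, -10) = -4
At r, MAX picks n1 (highest: -4).
At n1, MIN picks n1.1 (lowest: -4).
At n1.1, MAX picks n1.1.2 (highest: -4).
At n1.1.2, MIN picks n1.1.2.1 (lowest: -4).
Terminal value -4.

n1.1.2.1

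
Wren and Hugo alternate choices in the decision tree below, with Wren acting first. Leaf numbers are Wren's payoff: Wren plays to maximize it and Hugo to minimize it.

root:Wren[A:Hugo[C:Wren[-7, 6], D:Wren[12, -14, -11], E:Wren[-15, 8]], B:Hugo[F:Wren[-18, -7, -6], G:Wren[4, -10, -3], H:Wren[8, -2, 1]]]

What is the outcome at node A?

6

C (Wren): max(-7, 6) = 6
D (Wren): max(12, -14, -11) = 12
E (Wren): max(-15, 8) = 8
A (Hugo): min(6, 12, 8) = 6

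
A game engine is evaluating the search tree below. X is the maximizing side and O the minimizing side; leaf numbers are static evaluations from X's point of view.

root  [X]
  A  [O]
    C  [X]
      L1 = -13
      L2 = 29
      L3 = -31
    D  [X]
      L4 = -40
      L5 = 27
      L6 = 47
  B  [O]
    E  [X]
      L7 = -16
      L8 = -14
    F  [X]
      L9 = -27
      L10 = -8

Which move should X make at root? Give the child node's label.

C (X): max(-13, 29, -31) = 29
D (X): max(-40, 27, 47) = 47
A (O): min(29, 47) = 29
E (X): max(-16, -14) = -14
F (X): max(-27, -8) = -8
B (O): min(-14, -8) = -14
root (X): max(29, -14) = 29
X at root wants the highest of {A=29, B=-14}, so chooses A.

A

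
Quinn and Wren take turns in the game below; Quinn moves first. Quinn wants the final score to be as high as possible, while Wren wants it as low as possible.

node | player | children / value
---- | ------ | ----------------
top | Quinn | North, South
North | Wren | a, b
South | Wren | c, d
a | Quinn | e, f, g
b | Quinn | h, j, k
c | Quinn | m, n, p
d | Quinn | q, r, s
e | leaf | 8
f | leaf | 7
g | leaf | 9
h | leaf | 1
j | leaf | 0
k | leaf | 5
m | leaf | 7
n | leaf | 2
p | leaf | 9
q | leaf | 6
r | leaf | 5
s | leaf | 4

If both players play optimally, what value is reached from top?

a (Quinn): max(8, 7, 9) = 9
b (Quinn): max(1, 0, 5) = 5
North (Wren): min(9, 5) = 5
c (Quinn): max(7, 2, 9) = 9
d (Quinn): max(6, 5, 4) = 6
South (Wren): min(9, 6) = 6
top (Quinn): max(5, 6) = 6

6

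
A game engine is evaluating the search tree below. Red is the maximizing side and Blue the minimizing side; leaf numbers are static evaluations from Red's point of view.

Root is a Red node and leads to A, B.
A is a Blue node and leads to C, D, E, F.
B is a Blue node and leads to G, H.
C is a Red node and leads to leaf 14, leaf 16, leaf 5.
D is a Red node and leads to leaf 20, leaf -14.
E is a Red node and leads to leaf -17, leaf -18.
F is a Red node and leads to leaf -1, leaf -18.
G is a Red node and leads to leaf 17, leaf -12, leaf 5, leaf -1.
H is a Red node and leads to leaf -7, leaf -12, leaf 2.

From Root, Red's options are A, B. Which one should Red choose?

C (Red): max(14, 16, 5) = 16
D (Red): max(20, -14) = 20
E (Red): max(-17, -18) = -17
F (Red): max(-1, -18) = -1
A (Blue): min(16, 20, -17, -1) = -17
G (Red): max(17, -12, 5, -1) = 17
H (Red): max(-7, -12, 2) = 2
B (Blue): min(17, 2) = 2
Root (Red): max(-17, 2) = 2
Red at Root wants the highest of {A=-17, B=2}, so chooses B.

B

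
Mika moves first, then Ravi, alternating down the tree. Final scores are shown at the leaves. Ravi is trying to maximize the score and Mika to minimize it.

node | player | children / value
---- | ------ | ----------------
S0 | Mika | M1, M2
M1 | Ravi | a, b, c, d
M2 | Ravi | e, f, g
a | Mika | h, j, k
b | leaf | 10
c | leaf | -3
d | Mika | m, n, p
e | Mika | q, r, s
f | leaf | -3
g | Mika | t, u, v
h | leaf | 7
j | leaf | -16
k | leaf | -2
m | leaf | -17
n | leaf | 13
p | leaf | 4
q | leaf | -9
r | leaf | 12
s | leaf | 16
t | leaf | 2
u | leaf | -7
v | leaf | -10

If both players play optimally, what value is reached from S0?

-3

a (Mika): min(7, -16, -2) = -16
d (Mika): min(-17, 13, 4) = -17
M1 (Ravi): max(-16, 10, -3, -17) = 10
e (Mika): min(-9, 12, 16) = -9
g (Mika): min(2, -7, -10) = -10
M2 (Ravi): max(-9, -3, -10) = -3
S0 (Mika): min(10, -3) = -3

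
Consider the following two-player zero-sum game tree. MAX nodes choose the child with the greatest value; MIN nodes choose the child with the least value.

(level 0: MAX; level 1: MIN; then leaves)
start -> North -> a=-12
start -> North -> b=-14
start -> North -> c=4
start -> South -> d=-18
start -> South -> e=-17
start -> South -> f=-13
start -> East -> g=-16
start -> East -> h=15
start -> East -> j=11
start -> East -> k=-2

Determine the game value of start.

North (MIN): min(-12, -14, 4) = -14
South (MIN): min(-18, -17, -13) = -18
East (MIN): min(-16, 15, 11, -2) = -16
start (MAX): max(-14, -18, -16) = -14

-14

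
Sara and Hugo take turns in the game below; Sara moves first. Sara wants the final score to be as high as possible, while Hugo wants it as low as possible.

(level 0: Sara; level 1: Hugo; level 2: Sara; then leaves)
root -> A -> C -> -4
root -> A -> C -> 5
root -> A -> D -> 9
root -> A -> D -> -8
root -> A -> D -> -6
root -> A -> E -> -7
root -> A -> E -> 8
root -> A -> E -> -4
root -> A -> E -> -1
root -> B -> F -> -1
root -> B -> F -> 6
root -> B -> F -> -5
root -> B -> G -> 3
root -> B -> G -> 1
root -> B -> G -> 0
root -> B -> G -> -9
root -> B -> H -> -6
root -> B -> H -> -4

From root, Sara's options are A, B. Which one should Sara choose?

A

C (Sara): max(-4, 5) = 5
D (Sara): max(9, -8, -6) = 9
E (Sara): max(-7, 8, -4, -1) = 8
A (Hugo): min(5, 9, 8) = 5
F (Sara): max(-1, 6, -5) = 6
G (Sara): max(3, 1, 0, -9) = 3
H (Sara): max(-6, -4) = -4
B (Hugo): min(6, 3, -4) = -4
root (Sara): max(5, -4) = 5
Sara at root wants the highest of {A=5, B=-4}, so chooses A.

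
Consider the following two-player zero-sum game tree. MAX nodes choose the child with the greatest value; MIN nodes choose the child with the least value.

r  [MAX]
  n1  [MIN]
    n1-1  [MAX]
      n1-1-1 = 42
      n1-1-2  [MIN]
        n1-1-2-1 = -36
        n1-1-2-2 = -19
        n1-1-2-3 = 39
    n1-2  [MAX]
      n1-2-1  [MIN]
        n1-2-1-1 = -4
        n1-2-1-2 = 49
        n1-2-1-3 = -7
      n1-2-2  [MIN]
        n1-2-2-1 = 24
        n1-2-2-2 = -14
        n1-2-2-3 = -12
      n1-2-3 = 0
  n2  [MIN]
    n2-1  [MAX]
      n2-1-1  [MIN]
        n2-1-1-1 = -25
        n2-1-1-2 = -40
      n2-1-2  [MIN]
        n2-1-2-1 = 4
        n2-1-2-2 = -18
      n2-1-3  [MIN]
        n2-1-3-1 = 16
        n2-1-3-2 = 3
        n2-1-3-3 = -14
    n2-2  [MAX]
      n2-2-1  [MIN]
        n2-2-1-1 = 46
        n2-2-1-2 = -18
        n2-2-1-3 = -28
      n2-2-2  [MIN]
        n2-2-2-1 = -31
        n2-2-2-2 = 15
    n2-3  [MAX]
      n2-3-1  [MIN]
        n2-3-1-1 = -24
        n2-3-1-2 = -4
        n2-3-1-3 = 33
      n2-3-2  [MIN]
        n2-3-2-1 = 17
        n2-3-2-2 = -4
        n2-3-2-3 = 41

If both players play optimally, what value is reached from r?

0

n1-1-2 (MIN): min(-36, -19, 39) = -36
n1-1 (MAX): max(42, -36) = 42
n1-2-1 (MIN): min(-4, 49, -7) = -7
n1-2-2 (MIN): min(24, -14, -12) = -14
n1-2 (MAX): max(-7, -14, 0) = 0
n1 (MIN): min(42, 0) = 0
n2-1-1 (MIN): min(-25, -40) = -40
n2-1-2 (MIN): min(4, -18) = -18
n2-1-3 (MIN): min(16, 3, -14) = -14
n2-1 (MAX): max(-40, -18, -14) = -14
n2-2-1 (MIN): min(46, -18, -28) = -28
n2-2-2 (MIN): min(-31, 15) = -31
n2-2 (MAX): max(-28, -31) = -28
n2-3-1 (MIN): min(-24, -4, 33) = -24
n2-3-2 (MIN): min(17, -4, 41) = -4
n2-3 (MAX): max(-24, -4) = -4
n2 (MIN): min(-14, -28, -4) = -28
r (MAX): max(0, -28) = 0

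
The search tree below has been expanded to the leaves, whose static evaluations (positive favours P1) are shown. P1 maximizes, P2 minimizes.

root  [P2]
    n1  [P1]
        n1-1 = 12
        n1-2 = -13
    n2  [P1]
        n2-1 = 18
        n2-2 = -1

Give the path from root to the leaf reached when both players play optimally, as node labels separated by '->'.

root -> n1 -> n1-1

n1 (P1): max(12, -13) = 12
n2 (P1): max(18, -1) = 18
root (P2): min(12, 18) = 12
At root, P2 picks n1 (lowest: 12).
At n1, P1 picks n1-1 (highest: 12).
Terminal value 12.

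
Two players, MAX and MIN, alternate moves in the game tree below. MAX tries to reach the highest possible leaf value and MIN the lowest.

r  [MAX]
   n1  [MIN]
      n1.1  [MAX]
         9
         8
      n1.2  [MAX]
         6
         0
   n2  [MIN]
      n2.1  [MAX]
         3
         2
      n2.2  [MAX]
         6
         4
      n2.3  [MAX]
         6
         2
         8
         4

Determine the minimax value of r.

6

n1.1 (MAX): max(9, 8) = 9
n1.2 (MAX): max(6, 0) = 6
n1 (MIN): min(9, 6) = 6
n2.1 (MAX): max(3, 2) = 3
n2.2 (MAX): max(6, 4) = 6
n2.3 (MAX): max(6, 2, 8, 4) = 8
n2 (MIN): min(3, 6, 8) = 3
r (MAX): max(6, 3) = 6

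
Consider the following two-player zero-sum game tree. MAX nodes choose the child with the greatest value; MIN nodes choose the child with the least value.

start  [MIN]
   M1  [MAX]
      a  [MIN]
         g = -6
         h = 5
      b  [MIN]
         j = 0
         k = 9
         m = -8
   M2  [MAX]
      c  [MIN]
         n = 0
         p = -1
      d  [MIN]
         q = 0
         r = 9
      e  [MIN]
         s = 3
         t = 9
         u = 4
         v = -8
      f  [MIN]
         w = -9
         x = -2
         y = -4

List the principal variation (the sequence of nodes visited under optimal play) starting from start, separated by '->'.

a (MIN): min(-6, 5) = -6
b (MIN): min(0, 9, -8) = -8
M1 (MAX): max(-6, -8) = -6
c (MIN): min(0, -1) = -1
d (MIN): min(0, 9) = 0
e (MIN): min(3, 9, 4, -8) = -8
f (MIN): min(-9, -2, -4) = -9
M2 (MAX): max(-1, 0, -8, -9) = 0
start (MIN): min(-6, 0) = -6
At start, MIN picks M1 (lowest: -6).
At M1, MAX picks a (highest: -6).
At a, MIN picks g (lowest: -6).
Terminal value -6.

start -> M1 -> a -> g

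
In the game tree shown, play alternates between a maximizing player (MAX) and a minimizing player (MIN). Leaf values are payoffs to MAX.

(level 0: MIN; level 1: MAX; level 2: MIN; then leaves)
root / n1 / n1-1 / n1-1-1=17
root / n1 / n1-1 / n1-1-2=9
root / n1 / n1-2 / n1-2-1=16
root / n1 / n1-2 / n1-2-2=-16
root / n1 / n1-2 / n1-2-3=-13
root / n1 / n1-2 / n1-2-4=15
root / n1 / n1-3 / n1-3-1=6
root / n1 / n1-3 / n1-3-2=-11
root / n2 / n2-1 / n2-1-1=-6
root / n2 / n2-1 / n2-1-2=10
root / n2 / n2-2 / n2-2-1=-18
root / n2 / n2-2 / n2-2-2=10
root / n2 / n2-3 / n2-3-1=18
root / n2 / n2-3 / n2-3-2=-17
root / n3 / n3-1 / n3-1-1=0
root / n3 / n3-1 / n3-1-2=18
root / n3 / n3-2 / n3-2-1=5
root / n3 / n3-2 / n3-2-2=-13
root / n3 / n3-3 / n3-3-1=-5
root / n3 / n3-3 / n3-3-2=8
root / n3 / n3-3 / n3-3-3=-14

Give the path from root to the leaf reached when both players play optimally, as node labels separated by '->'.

n1-1 (MIN): min(17, 9) = 9
n1-2 (MIN): min(16, -16, -13, 15) = -16
n1-3 (MIN): min(6, -11) = -11
n1 (MAX): max(9, -16, -11) = 9
n2-1 (MIN): min(-6, 10) = -6
n2-2 (MIN): min(-18, 10) = -18
n2-3 (MIN): min(18, -17) = -17
n2 (MAX): max(-6, -18, -17) = -6
n3-1 (MIN): min(0, 18) = 0
n3-2 (MIN): min(5, -13) = -13
n3-3 (MIN): min(-5, 8, -14) = -14
n3 (MAX): max(0, -13, -14) = 0
root (MIN): min(9, -6, 0) = -6
At root, MIN picks n2 (lowest: -6).
At n2, MAX picks n2-1 (highest: -6).
At n2-1, MIN picks n2-1-1 (lowest: -6).
Terminal value -6.

root -> n2 -> n2-1 -> n2-1-1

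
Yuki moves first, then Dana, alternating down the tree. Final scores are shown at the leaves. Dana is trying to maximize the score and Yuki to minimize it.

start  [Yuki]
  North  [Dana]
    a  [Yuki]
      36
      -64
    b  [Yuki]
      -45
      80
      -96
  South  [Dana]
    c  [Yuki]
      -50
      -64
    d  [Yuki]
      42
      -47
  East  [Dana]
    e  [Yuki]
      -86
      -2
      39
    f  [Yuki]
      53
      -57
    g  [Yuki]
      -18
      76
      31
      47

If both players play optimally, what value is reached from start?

a (Yuki): min(36, -64) = -64
b (Yuki): min(-45, 80, -96) = -96
North (Dana): max(-64, -96) = -64
c (Yuki): min(-50, -64) = -64
d (Yuki): min(42, -47) = -47
South (Dana): max(-64, -47) = -47
e (Yuki): min(-86, -2, 39) = -86
f (Yuki): min(53, -57) = -57
g (Yuki): min(-18, 76, 31, 47) = -18
East (Dana): max(-86, -57, -18) = -18
start (Yuki): min(-64, -47, -18) = -64

-64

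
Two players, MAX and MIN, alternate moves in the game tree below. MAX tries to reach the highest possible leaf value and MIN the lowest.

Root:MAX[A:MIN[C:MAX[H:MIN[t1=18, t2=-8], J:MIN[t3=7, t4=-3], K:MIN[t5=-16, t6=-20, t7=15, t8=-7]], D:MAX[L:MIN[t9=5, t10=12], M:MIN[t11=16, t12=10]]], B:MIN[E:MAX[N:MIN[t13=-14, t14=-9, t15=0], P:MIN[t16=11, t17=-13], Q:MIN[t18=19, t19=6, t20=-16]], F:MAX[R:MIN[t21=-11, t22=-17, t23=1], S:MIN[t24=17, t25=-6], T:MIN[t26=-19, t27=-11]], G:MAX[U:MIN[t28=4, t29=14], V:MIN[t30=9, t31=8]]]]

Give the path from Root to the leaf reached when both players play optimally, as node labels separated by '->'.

H (MIN): min(18, -8) = -8
J (MIN): min(7, -3) = -3
K (MIN): min(-16, -20, 15, -7) = -20
C (MAX): max(-8, -3, -20) = -3
L (MIN): min(5, 12) = 5
M (MIN): min(16, 10) = 10
D (MAX): max(5, 10) = 10
A (MIN): min(-3, 10) = -3
N (MIN): min(-14, -9, 0) = -14
P (MIN): min(11, -13) = -13
Q (MIN): min(19, 6, -16) = -16
E (MAX): max(-14, -13, -16) = -13
R (MIN): min(-11, -17, 1) = -17
S (MIN): min(17, -6) = -6
T (MIN): min(-19, -11) = -19
F (MAX): max(-17, -6, -19) = -6
U (MIN): min(4, 14) = 4
V (MIN): min(9, 8) = 8
G (MAX): max(4, 8) = 8
B (MIN): min(-13, -6, 8) = -13
Root (MAX): max(-3, -13) = -3
At Root, MAX picks A (highest: -3).
At A, MIN picks C (lowest: -3).
At C, MAX picks J (highest: -3).
At J, MIN picks t4 (lowest: -3).
Terminal value -3.

Root -> A -> C -> J -> t4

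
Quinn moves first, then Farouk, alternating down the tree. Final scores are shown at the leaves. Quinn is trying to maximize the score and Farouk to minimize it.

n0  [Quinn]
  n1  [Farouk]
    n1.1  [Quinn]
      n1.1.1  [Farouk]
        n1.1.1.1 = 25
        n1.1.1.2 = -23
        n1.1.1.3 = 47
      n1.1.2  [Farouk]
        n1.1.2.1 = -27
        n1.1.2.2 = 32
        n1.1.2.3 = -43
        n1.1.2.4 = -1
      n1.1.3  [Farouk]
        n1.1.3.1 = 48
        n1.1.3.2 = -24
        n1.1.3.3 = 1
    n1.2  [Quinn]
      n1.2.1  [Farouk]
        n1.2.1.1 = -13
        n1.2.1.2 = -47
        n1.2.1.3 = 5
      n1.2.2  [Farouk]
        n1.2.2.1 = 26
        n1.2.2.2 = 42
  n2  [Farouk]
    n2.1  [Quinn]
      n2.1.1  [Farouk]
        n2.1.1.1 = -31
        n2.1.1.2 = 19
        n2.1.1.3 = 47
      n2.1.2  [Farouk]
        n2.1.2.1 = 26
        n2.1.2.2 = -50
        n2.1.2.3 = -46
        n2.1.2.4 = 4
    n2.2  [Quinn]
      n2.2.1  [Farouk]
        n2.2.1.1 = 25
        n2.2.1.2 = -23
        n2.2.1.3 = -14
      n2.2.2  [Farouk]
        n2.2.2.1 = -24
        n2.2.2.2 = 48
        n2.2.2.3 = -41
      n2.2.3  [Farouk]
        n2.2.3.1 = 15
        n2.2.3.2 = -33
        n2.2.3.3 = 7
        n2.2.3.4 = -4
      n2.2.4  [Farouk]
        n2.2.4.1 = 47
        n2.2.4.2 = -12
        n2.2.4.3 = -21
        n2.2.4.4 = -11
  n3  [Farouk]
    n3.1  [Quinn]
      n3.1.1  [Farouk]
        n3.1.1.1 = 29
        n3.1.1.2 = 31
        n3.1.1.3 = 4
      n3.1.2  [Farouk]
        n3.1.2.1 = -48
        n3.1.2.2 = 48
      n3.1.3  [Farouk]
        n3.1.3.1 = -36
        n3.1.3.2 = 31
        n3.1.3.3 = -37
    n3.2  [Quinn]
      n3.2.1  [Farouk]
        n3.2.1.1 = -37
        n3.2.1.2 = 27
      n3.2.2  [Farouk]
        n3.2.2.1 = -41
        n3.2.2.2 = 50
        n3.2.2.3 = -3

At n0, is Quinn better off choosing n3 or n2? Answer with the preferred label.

n2

n3.1.1 (Farouk): min(29, 31, 4) = 4
n3.1.2 (Farouk): min(-48, 48) = -48
n3.1.3 (Farouk): min(-36, 31, -37) = -37
n3.1 (Quinn): max(4, -48, -37) = 4
n3.2.1 (Farouk): min(-37, 27) = -37
n3.2.2 (Farouk): min(-41, 50, -3) = -41
n3.2 (Quinn): max(-37, -41) = -37
n3 (Farouk): min(4, -37) = -37
n2.1.1 (Farouk): min(-31, 19, 47) = -31
n2.1.2 (Farouk): min(26, -50, -46, 4) = -50
n2.1 (Quinn): max(-31, -50) = -31
n2.2.1 (Farouk): min(25, -23, -14) = -23
n2.2.2 (Farouk): min(-24, 48, -41) = -41
n2.2.3 (Farouk): min(15, -33, 7, -4) = -33
n2.2.4 (Farouk): min(47, -12, -21, -11) = -21
n2.2 (Quinn): max(-23, -41, -33, -21) = -21
n2 (Farouk): min(-31, -21) = -31
Quinn prefers the higher value; n3=-37, n2=-31. n2 is better since -31 > -37.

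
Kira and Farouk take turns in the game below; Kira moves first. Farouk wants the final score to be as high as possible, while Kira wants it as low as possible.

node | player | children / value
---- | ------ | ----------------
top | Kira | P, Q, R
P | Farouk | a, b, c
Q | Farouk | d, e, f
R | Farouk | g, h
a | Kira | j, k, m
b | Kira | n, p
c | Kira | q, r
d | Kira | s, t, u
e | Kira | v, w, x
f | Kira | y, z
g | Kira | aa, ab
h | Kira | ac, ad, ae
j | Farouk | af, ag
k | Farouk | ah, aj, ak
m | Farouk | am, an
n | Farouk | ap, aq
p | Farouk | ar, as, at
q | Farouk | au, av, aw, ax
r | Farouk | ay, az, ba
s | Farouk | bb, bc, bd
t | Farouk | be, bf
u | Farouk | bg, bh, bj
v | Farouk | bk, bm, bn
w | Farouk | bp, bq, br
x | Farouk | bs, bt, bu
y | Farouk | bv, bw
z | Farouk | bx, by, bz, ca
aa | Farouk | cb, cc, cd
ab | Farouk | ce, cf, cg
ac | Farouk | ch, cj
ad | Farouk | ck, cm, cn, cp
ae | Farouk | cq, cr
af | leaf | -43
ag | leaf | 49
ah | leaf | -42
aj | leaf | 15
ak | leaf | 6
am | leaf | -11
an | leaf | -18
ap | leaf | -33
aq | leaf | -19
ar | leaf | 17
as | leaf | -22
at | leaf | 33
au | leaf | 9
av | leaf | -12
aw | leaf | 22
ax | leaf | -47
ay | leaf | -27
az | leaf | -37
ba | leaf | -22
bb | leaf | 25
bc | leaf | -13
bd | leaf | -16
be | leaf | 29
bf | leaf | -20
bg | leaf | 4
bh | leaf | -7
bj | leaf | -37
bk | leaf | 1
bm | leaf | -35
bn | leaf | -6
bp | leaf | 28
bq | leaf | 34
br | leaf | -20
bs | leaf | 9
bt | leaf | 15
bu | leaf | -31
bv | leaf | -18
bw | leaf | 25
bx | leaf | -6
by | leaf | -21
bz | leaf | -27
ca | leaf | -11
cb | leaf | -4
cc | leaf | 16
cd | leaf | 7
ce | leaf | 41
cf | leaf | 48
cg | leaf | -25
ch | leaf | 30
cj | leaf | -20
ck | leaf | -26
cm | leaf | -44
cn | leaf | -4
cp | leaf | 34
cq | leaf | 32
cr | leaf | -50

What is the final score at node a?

j (Farouk): max(-43, 49) = 49
k (Farouk): max(-42, 15, 6) = 15
m (Farouk): max(-11, -18) = -11
a (Kira): min(49, 15, -11) = -11

-11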